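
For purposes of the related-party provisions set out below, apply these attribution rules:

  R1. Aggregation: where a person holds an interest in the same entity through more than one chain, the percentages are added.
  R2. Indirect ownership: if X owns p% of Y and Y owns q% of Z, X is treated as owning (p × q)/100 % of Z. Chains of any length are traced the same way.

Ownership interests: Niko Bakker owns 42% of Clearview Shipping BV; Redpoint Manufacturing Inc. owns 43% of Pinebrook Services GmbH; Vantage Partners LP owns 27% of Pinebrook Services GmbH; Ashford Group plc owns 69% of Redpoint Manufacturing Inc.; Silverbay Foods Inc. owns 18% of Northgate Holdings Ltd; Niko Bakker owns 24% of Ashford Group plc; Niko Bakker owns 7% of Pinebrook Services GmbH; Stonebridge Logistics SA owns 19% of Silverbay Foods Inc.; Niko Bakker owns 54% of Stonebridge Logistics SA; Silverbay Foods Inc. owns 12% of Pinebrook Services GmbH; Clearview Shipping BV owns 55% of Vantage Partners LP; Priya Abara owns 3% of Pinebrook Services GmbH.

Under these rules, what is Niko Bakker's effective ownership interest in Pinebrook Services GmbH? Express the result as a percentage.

Chain via Stonebridge Logistics SA → Silverbay Foods Inc. (R2): 54% × 19% × 12% = 1.2312% of Pinebrook Services GmbH.
Chain via Ashford Group plc → Redpoint Manufacturing Inc. (R2): 24% × 69% × 43% = 7.1208% of Pinebrook Services GmbH.
Chain via Clearview Shipping BV → Vantage Partners LP (R2): 42% × 55% × 27% = 6.237% of Pinebrook Services GmbH.
Direct interest in Pinebrook Services GmbH: 7%.
Aggregating (R1): 1.2312% + 7.1208% + 6.237% + 7% = 21.589%.

21.589%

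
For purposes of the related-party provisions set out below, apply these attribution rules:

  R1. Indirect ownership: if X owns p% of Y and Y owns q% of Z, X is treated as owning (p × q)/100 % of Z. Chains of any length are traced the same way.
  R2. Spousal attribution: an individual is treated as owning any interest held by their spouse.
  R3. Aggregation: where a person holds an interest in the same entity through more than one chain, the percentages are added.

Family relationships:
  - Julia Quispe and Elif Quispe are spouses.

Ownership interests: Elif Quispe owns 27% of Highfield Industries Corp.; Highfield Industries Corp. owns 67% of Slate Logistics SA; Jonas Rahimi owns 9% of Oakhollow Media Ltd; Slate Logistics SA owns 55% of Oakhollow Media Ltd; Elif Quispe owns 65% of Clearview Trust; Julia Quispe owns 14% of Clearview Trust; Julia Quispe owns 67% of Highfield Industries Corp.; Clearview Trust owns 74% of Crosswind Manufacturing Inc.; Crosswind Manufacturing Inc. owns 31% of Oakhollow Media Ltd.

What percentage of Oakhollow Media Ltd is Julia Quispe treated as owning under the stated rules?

By spousal attribution (R2), Julia Quispe is treated as also owning Elif Quispe's interest in Highfield Industries Corp, giving 67% + 27% = 94%.
By spousal attribution (R2), Julia Quispe is treated as also owning Elif Quispe's interest in Clearview Trust, giving 14% + 65% = 79%.
Chain via Highfield Industries Corp. → Slate Logistics SA (R1): 94% × 67% × 55% = 34.639% of Oakhollow Media Ltd.
Chain via Clearview Trust → Crosswind Manufacturing Inc. (R1): 79% × 74% × 31% = 18.1226% of Oakhollow Media Ltd.
Aggregating (R3): 34.639% + 18.1226% = 52.7616%.

52.7616%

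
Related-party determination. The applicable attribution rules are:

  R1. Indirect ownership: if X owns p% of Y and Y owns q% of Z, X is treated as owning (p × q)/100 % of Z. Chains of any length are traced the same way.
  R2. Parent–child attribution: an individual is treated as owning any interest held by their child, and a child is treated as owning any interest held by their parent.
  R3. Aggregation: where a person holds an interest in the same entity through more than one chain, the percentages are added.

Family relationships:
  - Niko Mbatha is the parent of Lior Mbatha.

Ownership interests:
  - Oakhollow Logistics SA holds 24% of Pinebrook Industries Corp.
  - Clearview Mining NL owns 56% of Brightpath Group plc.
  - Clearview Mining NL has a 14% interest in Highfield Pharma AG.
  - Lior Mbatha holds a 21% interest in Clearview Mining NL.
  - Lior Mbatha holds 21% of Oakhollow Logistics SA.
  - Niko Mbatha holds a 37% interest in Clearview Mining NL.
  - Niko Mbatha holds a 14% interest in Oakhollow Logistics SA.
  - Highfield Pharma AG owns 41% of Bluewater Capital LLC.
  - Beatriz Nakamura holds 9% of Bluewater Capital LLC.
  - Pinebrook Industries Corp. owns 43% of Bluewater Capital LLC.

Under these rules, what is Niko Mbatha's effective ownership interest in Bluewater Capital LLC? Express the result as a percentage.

By parent–child attribution (R2), Niko Mbatha is treated as also owning Lior Mbatha's interest in Oakhollow Logistics SA, giving 14% + 21% = 35%.
By parent–child attribution (R2), Niko Mbatha is treated as also owning Lior Mbatha's interest in Clearview Mining NL, giving 37% + 21% = 58%.
Chain via Oakhollow Logistics SA → Pinebrook Industries Corp. (R1): 35% × 24% × 43% = 3.612% of Bluewater Capital LLC.
Chain via Clearview Mining NL → Highfield Pharma AG (R1): 58% × 14% × 41% = 3.3292% of Bluewater Capital LLC.
Aggregating (R3): 3.612% + 3.3292% = 6.9412%.

6.9412%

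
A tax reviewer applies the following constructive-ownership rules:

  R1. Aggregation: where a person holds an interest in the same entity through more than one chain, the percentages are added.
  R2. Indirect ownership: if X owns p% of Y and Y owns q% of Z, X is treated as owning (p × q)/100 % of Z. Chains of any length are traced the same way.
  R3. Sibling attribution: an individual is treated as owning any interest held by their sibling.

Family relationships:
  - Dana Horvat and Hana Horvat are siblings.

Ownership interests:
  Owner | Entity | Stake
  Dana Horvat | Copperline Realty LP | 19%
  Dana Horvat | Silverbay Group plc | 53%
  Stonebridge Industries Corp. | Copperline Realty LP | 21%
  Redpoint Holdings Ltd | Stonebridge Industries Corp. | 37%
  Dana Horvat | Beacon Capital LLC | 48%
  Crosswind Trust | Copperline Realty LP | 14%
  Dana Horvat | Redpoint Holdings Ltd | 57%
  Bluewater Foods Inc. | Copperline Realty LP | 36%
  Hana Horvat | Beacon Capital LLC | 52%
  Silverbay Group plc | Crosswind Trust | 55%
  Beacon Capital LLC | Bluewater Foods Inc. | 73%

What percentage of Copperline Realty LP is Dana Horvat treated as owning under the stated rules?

By sibling attribution (R3), Dana Horvat is treated as also owning Hana Horvat's interest in Beacon Capital LLC, giving 48% + 52% = 100%.
Chain via Silverbay Group plc → Crosswind Trust (R2): 53% × 55% × 14% = 4.081% of Copperline Realty LP.
Chain via Redpoint Holdings Ltd → Stonebridge Industries Corp. (R2): 57% × 37% × 21% = 4.4289% of Copperline Realty LP.
Chain via Beacon Capital LLC → Bluewater Foods Inc. (R2): 100% × 73% × 36% = 26.28% of Copperline Realty LP.
Direct interest in Copperline Realty LP: 19%.
Aggregating (R1): 4.081% + 4.4289% + 26.28% + 19% = 53.7899%.

53.7899%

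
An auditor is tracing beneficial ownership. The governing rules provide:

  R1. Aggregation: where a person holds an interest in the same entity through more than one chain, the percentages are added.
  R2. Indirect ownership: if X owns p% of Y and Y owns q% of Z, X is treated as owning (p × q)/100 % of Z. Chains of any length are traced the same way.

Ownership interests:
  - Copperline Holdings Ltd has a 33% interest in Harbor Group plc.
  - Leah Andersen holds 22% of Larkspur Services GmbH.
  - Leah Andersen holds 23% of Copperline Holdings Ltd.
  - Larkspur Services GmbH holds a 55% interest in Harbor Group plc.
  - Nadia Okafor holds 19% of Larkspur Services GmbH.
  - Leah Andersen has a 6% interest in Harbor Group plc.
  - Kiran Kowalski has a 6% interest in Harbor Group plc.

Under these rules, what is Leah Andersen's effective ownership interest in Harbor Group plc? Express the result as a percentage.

25.69%

Chain via Larkspur Services GmbH (R2): 22% × 55% = 12.1% of Harbor Group plc.
Chain via Copperline Holdings Ltd (R2): 23% × 33% = 7.59% of Harbor Group plc.
Direct interest in Harbor Group plc: 6%.
Aggregating (R1): 12.1% + 7.59% + 6% = 25.69%.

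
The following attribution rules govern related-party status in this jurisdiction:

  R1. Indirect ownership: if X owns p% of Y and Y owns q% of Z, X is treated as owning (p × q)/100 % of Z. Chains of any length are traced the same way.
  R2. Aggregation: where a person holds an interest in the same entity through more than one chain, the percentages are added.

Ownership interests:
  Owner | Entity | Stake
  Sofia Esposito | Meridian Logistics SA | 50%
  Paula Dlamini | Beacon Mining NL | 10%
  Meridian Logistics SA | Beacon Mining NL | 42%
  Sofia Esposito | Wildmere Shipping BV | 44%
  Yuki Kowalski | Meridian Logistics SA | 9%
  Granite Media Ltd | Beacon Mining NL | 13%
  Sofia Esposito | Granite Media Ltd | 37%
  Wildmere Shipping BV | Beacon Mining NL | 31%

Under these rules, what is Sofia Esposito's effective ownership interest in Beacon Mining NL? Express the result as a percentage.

Chain via Granite Media Ltd (R1): 37% × 13% = 4.81% of Beacon Mining NL.
Chain via Wildmere Shipping BV (R1): 44% × 31% = 13.64% of Beacon Mining NL.
Chain via Meridian Logistics SA (R1): 50% × 42% = 21% of Beacon Mining NL.
Aggregating (R2): 4.81% + 13.64% + 21% = 39.45%.

39.45%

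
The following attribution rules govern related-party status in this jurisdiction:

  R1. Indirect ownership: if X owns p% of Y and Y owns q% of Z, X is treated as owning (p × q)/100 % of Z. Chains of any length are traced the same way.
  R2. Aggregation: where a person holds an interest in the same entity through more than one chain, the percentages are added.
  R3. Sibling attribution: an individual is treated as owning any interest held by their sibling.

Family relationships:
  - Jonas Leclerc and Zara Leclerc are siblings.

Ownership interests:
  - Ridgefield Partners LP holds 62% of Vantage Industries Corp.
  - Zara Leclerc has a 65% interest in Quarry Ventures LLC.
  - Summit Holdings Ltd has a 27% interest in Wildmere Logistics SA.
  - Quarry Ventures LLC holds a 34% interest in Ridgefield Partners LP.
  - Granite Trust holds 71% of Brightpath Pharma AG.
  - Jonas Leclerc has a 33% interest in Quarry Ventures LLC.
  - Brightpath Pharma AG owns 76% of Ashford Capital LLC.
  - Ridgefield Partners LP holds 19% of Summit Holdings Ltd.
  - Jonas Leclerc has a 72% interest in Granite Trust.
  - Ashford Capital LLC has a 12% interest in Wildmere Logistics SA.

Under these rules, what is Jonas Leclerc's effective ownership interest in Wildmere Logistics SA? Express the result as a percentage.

6.37146%

By sibling attribution (R3), Jonas Leclerc is treated as also owning Zara Leclerc's interest in Quarry Ventures LLC, giving 33% + 65% = 98%.
Chain via Quarry Ventures LLC → Ridgefield Partners LP → Summit Holdings Ltd (R1): 98% × 34% × 19% × 27% = 1.709316% of Wildmere Logistics SA.
Chain via Granite Trust → Brightpath Pharma AG → Ashford Capital LLC (R1): 72% × 71% × 76% × 12% = 4.662144% of Wildmere Logistics SA.
Aggregating (R2): 1.709316% + 4.662144% = 6.37146%.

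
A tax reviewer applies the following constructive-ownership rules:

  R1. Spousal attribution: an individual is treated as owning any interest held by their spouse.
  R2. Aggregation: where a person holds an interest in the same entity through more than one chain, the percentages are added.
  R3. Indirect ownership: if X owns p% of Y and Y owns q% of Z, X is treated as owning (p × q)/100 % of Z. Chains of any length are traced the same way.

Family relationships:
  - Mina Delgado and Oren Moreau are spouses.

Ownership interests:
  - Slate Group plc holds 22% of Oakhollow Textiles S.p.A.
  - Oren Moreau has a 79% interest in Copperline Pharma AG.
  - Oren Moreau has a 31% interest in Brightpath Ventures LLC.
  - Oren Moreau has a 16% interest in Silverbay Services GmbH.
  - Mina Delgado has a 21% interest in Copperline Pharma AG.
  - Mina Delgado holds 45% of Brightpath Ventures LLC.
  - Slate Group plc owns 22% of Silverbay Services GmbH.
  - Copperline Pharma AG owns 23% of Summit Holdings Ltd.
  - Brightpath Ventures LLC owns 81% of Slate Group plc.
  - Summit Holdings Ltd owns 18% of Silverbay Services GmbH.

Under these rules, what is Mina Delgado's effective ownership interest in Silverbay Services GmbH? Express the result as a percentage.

By spousal attribution (R1), Mina Delgado is treated as also owning Oren Moreau's interest in Copperline Pharma AG, giving 21% + 79% = 100%.
By spousal attribution (R1), Mina Delgado is treated as also owning Oren Moreau's interest in Brightpath Ventures LLC, giving 45% + 31% = 76%.
By spousal attribution (R1), Mina Delgado is treated as owning Oren Moreau's 16% interest in Silverbay Services GmbH.
Chain via Copperline Pharma AG → Summit Holdings Ltd (R3): 100% × 23% × 18% = 4.14% of Silverbay Services GmbH.
Chain via Brightpath Ventures LLC → Slate Group plc (R3): 76% × 81% × 22% = 13.5432% of Silverbay Services GmbH.
Direct interest in Silverbay Services GmbH: 16%.
Aggregating (R2): 4.14% + 13.5432% + 16% = 33.6832%.

33.6832%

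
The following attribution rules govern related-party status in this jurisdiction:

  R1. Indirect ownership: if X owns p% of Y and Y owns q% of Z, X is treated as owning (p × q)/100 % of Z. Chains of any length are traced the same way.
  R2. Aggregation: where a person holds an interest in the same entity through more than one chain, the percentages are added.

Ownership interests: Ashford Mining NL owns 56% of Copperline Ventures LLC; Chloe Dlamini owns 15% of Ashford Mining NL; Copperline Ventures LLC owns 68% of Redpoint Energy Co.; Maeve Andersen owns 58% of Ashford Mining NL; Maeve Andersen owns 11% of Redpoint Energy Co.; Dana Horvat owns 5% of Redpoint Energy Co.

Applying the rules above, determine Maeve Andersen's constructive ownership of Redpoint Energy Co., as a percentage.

33.0864%

Chain via Ashford Mining NL → Copperline Ventures LLC (R1): 58% × 56% × 68% = 22.0864% of Redpoint Energy Co.
Direct interest in Redpoint Energy Co: 11%.
Aggregating (R2): 22.0864% + 11% = 33.0864%.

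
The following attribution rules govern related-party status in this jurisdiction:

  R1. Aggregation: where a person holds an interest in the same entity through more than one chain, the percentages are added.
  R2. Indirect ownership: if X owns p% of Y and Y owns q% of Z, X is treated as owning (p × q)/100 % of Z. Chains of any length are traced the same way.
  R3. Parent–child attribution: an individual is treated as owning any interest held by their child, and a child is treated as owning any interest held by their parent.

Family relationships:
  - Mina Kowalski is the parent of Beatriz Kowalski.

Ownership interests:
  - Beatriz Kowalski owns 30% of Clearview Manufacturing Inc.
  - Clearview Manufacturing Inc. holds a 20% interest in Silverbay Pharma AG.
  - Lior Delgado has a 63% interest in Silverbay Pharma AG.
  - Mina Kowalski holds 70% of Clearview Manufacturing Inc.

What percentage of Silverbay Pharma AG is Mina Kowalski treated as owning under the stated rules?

20%

By parent–child attribution (R3), Mina Kowalski is treated as also owning Beatriz Kowalski's interest in Clearview Manufacturing Inc, giving 70% + 30% = 100%.
Chain via Clearview Manufacturing Inc. (R2): 100% × 20% = 20% of Silverbay Pharma AG.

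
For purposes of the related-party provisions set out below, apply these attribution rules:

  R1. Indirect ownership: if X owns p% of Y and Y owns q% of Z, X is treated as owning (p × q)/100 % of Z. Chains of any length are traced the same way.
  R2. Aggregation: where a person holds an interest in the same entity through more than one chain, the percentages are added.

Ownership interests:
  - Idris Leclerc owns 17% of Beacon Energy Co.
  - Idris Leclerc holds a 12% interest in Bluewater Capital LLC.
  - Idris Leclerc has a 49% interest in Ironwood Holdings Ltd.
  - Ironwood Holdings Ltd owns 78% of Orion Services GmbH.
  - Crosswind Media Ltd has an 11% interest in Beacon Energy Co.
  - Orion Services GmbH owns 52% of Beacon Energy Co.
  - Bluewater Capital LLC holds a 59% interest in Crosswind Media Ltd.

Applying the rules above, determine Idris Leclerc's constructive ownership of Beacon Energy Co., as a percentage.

37.6532%

Chain via Ironwood Holdings Ltd → Orion Services GmbH (R1): 49% × 78% × 52% = 19.8744% of Beacon Energy Co.
Chain via Bluewater Capital LLC → Crosswind Media Ltd (R1): 12% × 59% × 11% = 0.7788% of Beacon Energy Co.
Direct interest in Beacon Energy Co: 17%.
Aggregating (R2): 19.8744% + 0.7788% + 17% = 37.6532%.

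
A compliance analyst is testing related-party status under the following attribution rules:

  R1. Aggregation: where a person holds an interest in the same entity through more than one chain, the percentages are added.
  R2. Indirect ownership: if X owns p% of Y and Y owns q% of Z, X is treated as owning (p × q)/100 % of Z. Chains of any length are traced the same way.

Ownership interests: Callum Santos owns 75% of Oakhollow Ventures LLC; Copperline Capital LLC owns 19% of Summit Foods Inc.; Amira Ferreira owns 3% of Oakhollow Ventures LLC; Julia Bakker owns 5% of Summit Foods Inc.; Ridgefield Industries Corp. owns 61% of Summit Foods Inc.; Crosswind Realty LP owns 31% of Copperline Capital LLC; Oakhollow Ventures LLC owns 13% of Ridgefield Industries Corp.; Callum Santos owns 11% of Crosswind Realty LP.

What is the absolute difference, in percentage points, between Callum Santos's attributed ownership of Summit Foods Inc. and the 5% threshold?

1.5954

Chain via Crosswind Realty LP → Copperline Capital LLC (R2): 11% × 31% × 19% = 0.6479% of Summit Foods Inc.
Chain via Oakhollow Ventures LLC → Ridgefield Industries Corp. (R2): 75% × 13% × 61% = 5.9475% of Summit Foods Inc.
Aggregating (R1): 0.6479% + 5.9475% = 6.5954%.
6.5954% exceeds the 5% threshold by 1.5954 percentage points.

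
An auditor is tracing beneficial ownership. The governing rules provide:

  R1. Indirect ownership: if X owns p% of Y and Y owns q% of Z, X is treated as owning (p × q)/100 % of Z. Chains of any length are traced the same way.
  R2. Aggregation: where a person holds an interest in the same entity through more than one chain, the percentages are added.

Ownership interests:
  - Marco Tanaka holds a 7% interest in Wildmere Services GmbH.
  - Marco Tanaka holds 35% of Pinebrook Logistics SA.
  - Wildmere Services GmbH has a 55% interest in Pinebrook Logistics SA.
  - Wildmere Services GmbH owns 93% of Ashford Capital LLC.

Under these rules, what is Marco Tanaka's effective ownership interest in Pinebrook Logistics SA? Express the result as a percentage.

38.85%

Chain via Wildmere Services GmbH (R1): 7% × 55% = 3.85% of Pinebrook Logistics SA.
Direct interest in Pinebrook Logistics SA: 35%.
Aggregating (R2): 3.85% + 35% = 38.85%.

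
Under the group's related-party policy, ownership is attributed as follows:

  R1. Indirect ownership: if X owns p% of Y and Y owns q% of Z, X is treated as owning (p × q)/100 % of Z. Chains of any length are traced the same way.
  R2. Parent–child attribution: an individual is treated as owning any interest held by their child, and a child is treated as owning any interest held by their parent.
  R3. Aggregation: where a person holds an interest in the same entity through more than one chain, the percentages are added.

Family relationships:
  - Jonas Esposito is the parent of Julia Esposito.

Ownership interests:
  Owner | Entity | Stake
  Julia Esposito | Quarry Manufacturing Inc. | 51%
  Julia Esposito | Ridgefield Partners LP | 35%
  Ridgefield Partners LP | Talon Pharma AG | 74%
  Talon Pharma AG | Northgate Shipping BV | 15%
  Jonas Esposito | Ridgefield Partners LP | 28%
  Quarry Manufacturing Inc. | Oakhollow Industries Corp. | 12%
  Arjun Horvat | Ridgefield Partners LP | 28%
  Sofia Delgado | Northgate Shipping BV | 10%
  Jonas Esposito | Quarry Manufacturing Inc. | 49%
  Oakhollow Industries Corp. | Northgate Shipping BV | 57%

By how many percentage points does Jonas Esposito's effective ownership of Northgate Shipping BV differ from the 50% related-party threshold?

By parent–child attribution (R2), Jonas Esposito is treated as also owning Julia Esposito's interest in Ridgefield Partners LP, giving 28% + 35% = 63%.
By parent–child attribution (R2), Jonas Esposito is treated as also owning Julia Esposito's interest in Quarry Manufacturing Inc, giving 49% + 51% = 100%.
Chain via Ridgefield Partners LP → Talon Pharma AG (R1): 63% × 74% × 15% = 6.993% of Northgate Shipping BV.
Chain via Quarry Manufacturing Inc. → Oakhollow Industries Corp. (R1): 100% × 12% × 57% = 6.84% of Northgate Shipping BV.
Aggregating (R3): 6.993% + 6.84% = 13.833%.
13.833% falls short of the 50% threshold by 36.167 percentage points.

36.167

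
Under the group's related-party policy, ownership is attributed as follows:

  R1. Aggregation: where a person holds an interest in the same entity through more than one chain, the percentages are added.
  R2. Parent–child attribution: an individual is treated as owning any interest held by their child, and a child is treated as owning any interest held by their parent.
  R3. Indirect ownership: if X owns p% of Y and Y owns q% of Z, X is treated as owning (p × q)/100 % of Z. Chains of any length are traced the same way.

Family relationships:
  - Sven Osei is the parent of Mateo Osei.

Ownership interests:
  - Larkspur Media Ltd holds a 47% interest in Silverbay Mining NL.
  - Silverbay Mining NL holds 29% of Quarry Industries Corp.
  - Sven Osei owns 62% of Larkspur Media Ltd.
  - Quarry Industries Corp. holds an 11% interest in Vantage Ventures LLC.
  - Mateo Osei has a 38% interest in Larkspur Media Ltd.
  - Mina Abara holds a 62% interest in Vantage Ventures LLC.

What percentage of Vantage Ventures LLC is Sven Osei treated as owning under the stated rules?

1.4993%

By parent–child attribution (R2), Sven Osei is treated as also owning Mateo Osei's interest in Larkspur Media Ltd, giving 62% + 38% = 100%.
Chain via Larkspur Media Ltd → Silverbay Mining NL → Quarry Industries Corp. (R3): 100% × 47% × 29% × 11% = 1.4993% of Vantage Ventures LLC.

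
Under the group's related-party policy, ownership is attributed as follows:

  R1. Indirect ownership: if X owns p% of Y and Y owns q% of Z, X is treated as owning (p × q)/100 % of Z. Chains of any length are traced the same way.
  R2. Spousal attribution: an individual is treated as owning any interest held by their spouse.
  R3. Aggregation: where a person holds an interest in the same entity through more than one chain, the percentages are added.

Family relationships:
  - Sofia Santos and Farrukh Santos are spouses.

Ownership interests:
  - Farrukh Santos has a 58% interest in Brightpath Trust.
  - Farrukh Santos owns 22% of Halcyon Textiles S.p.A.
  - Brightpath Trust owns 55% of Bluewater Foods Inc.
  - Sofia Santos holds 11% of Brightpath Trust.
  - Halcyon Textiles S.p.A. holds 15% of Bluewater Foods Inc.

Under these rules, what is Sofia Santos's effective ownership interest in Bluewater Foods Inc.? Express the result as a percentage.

By spousal attribution (R2), Sofia Santos is treated as also owning Farrukh Santos's interest in Brightpath Trust, giving 11% + 58% = 69%.
By spousal attribution (R2), Sofia Santos is treated as owning Farrukh Santos's 22% interest in Halcyon Textiles S.p.A.
Chain via Brightpath Trust (R1): 69% × 55% = 37.95% of Bluewater Foods Inc.
Chain via Halcyon Textiles S.p.A. (R1): 22% × 15% = 3.3% of Bluewater Foods Inc.
Aggregating (R3): 37.95% + 3.3% = 41.25%.

41.25%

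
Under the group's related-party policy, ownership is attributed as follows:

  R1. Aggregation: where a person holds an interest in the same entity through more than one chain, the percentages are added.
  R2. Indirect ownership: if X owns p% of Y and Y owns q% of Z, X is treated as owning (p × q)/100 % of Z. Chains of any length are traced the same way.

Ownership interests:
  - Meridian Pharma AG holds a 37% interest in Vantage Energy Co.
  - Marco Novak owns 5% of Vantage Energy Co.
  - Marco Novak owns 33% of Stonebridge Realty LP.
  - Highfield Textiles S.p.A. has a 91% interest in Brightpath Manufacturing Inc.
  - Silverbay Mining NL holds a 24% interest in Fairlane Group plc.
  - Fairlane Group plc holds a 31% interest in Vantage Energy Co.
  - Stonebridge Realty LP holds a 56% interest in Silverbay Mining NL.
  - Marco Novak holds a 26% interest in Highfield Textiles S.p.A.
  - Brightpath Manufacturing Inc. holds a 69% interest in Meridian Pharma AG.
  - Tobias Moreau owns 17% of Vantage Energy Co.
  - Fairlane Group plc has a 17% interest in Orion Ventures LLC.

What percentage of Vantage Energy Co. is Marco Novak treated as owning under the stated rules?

12.41531%

Chain via Highfield Textiles S.p.A. → Brightpath Manufacturing Inc. → Meridian Pharma AG (R2): 26% × 91% × 69% × 37% = 6.040398% of Vantage Energy Co.
Chain via Stonebridge Realty LP → Silverbay Mining NL → Fairlane Group plc (R2): 33% × 56% × 24% × 31% = 1.374912% of Vantage Energy Co.
Direct interest in Vantage Energy Co: 5%.
Aggregating (R1): 6.040398% + 1.374912% + 5% = 12.41531%.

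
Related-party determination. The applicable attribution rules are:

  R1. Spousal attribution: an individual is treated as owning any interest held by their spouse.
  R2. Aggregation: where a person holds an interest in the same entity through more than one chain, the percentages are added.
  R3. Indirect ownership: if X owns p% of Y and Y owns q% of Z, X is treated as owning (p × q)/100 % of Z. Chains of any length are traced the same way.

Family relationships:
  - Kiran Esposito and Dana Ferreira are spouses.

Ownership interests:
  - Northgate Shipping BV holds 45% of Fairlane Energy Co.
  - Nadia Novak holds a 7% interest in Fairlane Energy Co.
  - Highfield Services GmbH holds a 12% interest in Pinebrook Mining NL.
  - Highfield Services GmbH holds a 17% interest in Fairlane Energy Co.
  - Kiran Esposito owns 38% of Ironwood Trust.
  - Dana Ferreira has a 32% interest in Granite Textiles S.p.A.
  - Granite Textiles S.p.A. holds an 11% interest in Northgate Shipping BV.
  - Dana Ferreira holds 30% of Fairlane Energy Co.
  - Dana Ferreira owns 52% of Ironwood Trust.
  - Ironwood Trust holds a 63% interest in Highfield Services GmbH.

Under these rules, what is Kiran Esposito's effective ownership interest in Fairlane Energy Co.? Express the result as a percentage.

By spousal attribution (R1), Kiran Esposito is treated as also owning Dana Ferreira's interest in Ironwood Trust, giving 38% + 52% = 90%.
By spousal attribution (R1), Kiran Esposito is treated as owning Dana Ferreira's 32% interest in Granite Textiles S.p.A.
By spousal attribution (R1), Kiran Esposito is treated as owning Dana Ferreira's 30% interest in Fairlane Energy Co.
Chain via Ironwood Trust → Highfield Services GmbH (R3): 90% × 63% × 17% = 9.639% of Fairlane Energy Co.
Chain via Granite Textiles S.p.A. → Northgate Shipping BV (R3): 32% × 11% × 45% = 1.584% of Fairlane Energy Co.
Direct interest in Fairlane Energy Co: 30%.
Aggregating (R2): 9.639% + 1.584% + 30% = 41.223%.

41.223%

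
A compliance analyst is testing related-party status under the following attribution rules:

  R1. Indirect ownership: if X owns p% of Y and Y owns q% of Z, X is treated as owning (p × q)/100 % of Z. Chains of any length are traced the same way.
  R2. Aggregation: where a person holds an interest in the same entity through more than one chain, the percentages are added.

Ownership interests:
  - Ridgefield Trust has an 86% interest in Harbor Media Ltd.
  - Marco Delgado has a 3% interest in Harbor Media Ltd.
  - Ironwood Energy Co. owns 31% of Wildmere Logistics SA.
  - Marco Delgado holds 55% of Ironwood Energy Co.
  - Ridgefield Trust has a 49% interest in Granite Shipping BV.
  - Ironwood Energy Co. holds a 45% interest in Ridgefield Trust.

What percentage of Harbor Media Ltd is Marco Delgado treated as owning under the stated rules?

Chain via Ironwood Energy Co. → Ridgefield Trust (R1): 55% × 45% × 86% = 21.285% of Harbor Media Ltd.
Direct interest in Harbor Media Ltd: 3%.
Aggregating (R2): 21.285% + 3% = 24.285%.

24.285%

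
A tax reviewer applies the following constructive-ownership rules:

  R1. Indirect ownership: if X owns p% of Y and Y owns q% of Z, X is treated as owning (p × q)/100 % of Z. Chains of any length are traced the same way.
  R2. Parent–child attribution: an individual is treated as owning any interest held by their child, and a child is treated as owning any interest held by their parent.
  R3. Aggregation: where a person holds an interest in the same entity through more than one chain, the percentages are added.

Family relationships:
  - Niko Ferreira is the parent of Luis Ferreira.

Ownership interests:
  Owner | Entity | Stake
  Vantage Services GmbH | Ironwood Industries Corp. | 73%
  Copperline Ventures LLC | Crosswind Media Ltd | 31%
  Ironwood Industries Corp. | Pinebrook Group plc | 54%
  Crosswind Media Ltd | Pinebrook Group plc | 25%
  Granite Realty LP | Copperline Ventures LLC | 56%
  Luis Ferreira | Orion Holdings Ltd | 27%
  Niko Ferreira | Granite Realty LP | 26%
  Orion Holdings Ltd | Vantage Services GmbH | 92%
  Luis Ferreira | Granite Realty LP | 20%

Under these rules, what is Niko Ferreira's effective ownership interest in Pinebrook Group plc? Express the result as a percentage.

By parent–child attribution (R2), Niko Ferreira is treated as also owning Luis Ferreira's interest in Granite Realty LP, giving 26% + 20% = 46%.
By parent–child attribution (R2), Niko Ferreira is treated as owning Luis Ferreira's 27% interest in Orion Holdings Ltd.
Chain via Granite Realty LP → Copperline Ventures LLC → Crosswind Media Ltd (R1): 46% × 56% × 31% × 25% = 1.9964% of Pinebrook Group plc.
Chain via Orion Holdings Ltd → Vantage Services GmbH → Ironwood Industries Corp. (R1): 27% × 92% × 73% × 54% = 9.791928% of Pinebrook Group plc.
Aggregating (R3): 1.9964% + 9.791928% = 11.788328%.

11.788328%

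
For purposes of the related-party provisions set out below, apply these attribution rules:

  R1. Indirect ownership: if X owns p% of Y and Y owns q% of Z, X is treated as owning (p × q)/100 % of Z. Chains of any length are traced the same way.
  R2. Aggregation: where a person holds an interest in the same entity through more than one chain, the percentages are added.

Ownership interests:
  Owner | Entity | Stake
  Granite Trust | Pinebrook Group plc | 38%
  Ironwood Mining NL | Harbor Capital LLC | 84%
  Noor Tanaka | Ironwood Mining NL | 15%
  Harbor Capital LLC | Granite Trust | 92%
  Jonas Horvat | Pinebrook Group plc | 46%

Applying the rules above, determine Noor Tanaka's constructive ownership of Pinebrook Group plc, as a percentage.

4.40496%

Chain via Ironwood Mining NL → Harbor Capital LLC → Granite Trust (R1): 15% × 84% × 92% × 38% = 4.40496% of Pinebrook Group plc.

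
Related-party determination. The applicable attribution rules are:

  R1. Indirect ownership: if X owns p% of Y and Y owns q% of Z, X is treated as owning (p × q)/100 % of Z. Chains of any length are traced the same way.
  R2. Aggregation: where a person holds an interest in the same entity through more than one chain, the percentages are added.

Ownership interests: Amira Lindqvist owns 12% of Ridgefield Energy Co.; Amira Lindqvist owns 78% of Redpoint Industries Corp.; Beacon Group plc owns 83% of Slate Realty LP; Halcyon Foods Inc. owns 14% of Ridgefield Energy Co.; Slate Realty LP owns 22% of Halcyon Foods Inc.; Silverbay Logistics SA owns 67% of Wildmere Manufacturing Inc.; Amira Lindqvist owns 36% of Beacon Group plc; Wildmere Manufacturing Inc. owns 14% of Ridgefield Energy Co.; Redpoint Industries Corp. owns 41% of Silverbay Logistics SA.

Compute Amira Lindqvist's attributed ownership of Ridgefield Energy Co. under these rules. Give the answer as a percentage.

Chain via Beacon Group plc → Slate Realty LP → Halcyon Foods Inc. (R1): 36% × 83% × 22% × 14% = 0.920304% of Ridgefield Energy Co.
Chain via Redpoint Industries Corp. → Silverbay Logistics SA → Wildmere Manufacturing Inc. (R1): 78% × 41% × 67% × 14% = 2.999724% of Ridgefield Energy Co.
Direct interest in Ridgefield Energy Co: 12%.
Aggregating (R2): 0.920304% + 2.999724% + 12% = 15.920028%.

15.920028%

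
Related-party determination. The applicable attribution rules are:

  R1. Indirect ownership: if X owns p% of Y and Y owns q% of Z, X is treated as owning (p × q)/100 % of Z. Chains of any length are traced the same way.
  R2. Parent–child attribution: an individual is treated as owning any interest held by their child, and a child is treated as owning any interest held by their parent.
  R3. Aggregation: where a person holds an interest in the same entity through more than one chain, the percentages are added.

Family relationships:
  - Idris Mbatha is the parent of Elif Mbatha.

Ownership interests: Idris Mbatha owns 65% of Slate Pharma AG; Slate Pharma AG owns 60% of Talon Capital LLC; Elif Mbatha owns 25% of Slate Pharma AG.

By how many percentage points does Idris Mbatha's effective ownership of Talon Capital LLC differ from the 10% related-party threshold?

By parent–child attribution (R2), Idris Mbatha is treated as also owning Elif Mbatha's interest in Slate Pharma AG, giving 65% + 25% = 90%.
Chain via Slate Pharma AG (R1): 90% × 60% = 54% of Talon Capital LLC.
54% exceeds the 10% threshold by 44 percentage points.

44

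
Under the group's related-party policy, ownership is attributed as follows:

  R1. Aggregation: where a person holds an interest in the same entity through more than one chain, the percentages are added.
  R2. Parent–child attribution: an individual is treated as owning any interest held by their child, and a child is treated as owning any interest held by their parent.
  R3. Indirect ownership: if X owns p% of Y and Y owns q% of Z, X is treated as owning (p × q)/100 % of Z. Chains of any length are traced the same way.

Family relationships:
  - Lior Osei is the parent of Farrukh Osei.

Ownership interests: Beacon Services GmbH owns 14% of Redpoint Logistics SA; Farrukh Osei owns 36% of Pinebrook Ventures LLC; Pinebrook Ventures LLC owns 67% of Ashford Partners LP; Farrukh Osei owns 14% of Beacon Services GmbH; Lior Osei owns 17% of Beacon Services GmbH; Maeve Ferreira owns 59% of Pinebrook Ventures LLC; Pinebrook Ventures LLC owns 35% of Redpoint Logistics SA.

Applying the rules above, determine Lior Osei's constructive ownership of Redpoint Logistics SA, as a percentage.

By parent–child attribution (R2), Lior Osei is treated as also owning Farrukh Osei's interest in Beacon Services GmbH, giving 17% + 14% = 31%.
By parent–child attribution (R2), Lior Osei is treated as owning Farrukh Osei's 36% interest in Pinebrook Ventures LLC.
Chain via Beacon Services GmbH (R3): 31% × 14% = 4.34% of Redpoint Logistics SA.
Chain via Pinebrook Ventures LLC (R3): 36% × 35% = 12.6% of Redpoint Logistics SA.
Aggregating (R1): 4.34% + 12.6% = 16.94%.

16.94%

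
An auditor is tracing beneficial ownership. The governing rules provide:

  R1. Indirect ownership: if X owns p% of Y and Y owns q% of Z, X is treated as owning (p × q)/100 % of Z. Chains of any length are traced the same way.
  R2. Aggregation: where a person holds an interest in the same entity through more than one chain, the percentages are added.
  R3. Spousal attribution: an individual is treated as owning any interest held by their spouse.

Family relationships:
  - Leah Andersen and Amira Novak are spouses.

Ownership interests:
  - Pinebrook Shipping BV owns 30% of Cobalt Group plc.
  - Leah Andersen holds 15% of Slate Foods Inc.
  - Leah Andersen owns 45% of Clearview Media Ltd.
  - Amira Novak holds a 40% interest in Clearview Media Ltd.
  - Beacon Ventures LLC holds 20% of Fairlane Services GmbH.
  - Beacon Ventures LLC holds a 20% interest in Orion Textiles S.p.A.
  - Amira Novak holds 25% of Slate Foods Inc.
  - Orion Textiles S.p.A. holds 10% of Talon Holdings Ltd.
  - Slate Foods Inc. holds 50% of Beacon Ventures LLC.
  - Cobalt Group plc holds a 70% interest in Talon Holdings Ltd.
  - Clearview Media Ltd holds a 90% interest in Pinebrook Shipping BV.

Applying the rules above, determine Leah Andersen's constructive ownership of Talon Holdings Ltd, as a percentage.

By spousal attribution (R3), Leah Andersen is treated as also owning Amira Novak's interest in Clearview Media Ltd, giving 45% + 40% = 85%.
By spousal attribution (R3), Leah Andersen is treated as also owning Amira Novak's interest in Slate Foods Inc, giving 15% + 25% = 40%.
Chain via Clearview Media Ltd → Pinebrook Shipping BV → Cobalt Group plc (R1): 85% × 90% × 30% × 70% = 16.065% of Talon Holdings Ltd.
Chain via Slate Foods Inc. → Beacon Ventures LLC → Orion Textiles S.p.A. (R1): 40% × 50% × 20% × 10% = 0.4% of Talon Holdings Ltd.
Aggregating (R2): 16.065% + 0.4% = 16.465%.

16.465%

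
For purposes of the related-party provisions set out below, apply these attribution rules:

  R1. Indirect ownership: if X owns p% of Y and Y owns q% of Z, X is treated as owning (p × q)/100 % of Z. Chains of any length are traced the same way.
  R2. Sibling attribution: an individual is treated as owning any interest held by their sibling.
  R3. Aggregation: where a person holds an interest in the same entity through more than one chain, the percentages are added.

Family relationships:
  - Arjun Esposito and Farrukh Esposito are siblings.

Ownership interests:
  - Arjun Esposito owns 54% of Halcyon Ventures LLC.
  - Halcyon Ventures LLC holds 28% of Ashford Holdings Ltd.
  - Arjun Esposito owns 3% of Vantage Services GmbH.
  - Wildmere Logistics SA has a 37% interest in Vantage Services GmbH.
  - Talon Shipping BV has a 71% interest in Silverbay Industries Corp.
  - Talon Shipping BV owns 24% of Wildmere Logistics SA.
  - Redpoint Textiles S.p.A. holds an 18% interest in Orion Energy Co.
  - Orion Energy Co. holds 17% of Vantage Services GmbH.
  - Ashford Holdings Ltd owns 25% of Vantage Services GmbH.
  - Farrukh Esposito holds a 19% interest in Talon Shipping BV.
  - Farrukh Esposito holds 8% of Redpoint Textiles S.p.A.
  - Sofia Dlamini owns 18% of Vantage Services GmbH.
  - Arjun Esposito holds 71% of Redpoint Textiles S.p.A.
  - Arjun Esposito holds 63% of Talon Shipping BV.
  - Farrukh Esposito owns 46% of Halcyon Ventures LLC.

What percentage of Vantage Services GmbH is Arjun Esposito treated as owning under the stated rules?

By sibling attribution (R2), Arjun Esposito is treated as also owning Farrukh Esposito's interest in Redpoint Textiles S.p.A, giving 71% + 8% = 79%.
By sibling attribution (R2), Arjun Esposito is treated as also owning Farrukh Esposito's interest in Halcyon Ventures LLC, giving 54% + 46% = 100%.
By sibling attribution (R2), Arjun Esposito is treated as also owning Farrukh Esposito's interest in Talon Shipping BV, giving 63% + 19% = 82%.
Chain via Redpoint Textiles S.p.A. → Orion Energy Co. (R1): 79% × 18% × 17% = 2.4174% of Vantage Services GmbH.
Chain via Halcyon Ventures LLC → Ashford Holdings Ltd (R1): 100% × 28% × 25% = 7% of Vantage Services GmbH.
Chain via Talon Shipping BV → Wildmere Logistics SA (R1): 82% × 24% × 37% = 7.2816% of Vantage Services GmbH.
Direct interest in Vantage Services GmbH: 3%.
Aggregating (R3): 2.4174% + 7% + 7.2816% + 3% = 19.699%.

19.699%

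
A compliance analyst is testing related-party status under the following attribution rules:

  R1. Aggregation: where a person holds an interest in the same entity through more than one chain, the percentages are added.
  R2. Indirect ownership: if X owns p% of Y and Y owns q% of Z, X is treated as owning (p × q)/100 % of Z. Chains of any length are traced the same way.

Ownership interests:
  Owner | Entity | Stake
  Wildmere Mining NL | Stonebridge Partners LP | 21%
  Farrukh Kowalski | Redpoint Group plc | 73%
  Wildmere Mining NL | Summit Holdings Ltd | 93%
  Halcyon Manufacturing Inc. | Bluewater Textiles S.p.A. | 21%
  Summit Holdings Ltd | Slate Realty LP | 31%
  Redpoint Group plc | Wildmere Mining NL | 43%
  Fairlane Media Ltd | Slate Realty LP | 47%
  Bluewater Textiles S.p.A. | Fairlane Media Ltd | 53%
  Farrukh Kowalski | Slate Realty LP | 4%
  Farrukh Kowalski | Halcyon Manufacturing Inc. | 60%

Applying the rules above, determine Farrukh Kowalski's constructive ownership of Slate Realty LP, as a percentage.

16.188397%

Chain via Halcyon Manufacturing Inc. → Bluewater Textiles S.p.A. → Fairlane Media Ltd (R2): 60% × 21% × 53% × 47% = 3.13866% of Slate Realty LP.
Chain via Redpoint Group plc → Wildmere Mining NL → Summit Holdings Ltd (R2): 73% × 43% × 93% × 31% = 9.049737% of Slate Realty LP.
Direct interest in Slate Realty LP: 4%.
Aggregating (R1): 3.13866% + 9.049737% + 4% = 16.188397%.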